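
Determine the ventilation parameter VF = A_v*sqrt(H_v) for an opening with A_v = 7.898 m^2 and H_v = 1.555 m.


sqrt(H_v) = 1.2470
VF = 7.898 * 1.2470 = 9.8488 m^(5/2)

9.8488 m^(5/2)


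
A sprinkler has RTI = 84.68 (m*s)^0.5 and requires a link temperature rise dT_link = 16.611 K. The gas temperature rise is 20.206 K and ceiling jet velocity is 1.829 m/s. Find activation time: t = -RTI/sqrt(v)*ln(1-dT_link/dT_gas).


dT_link/dT_gas = 0.82208
ln(1 - 0.82208) = -1.7264
t = -84.68 / sqrt(1.829) * -1.7264 = 108.10 s

108.10 s


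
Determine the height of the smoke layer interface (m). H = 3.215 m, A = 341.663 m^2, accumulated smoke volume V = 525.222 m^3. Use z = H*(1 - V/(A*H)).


V/(A*H) = 0.47815
1 - 0.47815 = 0.52185
z = 3.215 * 0.52185 = 1.6777 m

1.6777 m


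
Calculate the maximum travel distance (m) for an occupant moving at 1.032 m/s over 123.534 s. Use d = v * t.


d = 1.032 * 123.534 = 127.49 m

127.49 m


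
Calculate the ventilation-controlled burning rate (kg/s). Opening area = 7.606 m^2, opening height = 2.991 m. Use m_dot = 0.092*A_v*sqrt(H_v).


sqrt(H_v) = 1.7295
m_dot = 0.092 * 7.606 * 1.7295 = 1.2102 kg/s

1.2102 kg/s


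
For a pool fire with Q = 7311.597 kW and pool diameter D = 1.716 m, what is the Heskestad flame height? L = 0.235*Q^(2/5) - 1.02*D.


Q^(2/5) = 35.124
0.235 * Q^(2/5) = 8.2542
1.02 * D = 1.7503
L = 6.5038 m

6.5038 m


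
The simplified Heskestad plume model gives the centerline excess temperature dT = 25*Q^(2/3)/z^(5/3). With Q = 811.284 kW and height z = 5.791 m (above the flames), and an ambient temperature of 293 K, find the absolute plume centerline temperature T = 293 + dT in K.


Q^(2/3) = 86.986
z^(5/3) = 18.675
dT = 25 * 86.986 / 18.675 = 116.45 K
T = 293 + 116.45 = 409.45 K

409.45 K


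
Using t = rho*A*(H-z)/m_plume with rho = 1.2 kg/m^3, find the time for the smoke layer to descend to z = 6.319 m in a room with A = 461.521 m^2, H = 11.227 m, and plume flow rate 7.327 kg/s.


H - z = 4.908 m
t = 1.2 * 461.521 * 4.908 / 7.327 = 370.98 s

370.98 s


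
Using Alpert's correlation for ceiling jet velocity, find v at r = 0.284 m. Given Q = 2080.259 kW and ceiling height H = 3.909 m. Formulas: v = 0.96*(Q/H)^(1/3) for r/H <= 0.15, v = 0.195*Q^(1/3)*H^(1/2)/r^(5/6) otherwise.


r/H = 0.284 / 3.909 = 0.072653
r/H <= 0.15, so v = 0.96*(Q/H)^(1/3)
Q/H = 532.17
(Q/H)^(1/3) = 8.1037
v = 0.96 * 8.1037 = 7.7796 m/s

7.7796 m/s


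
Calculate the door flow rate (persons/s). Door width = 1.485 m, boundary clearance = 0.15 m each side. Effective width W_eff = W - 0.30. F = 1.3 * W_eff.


W_eff = 1.485 - 0.30 = 1.185 m
F = 1.3 * 1.185 = 1.5405 persons/s

1.5405 persons/s


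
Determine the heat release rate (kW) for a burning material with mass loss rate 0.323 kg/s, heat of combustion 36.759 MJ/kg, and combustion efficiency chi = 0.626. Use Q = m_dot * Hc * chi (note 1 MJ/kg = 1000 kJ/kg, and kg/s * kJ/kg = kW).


Hc = 36.759 MJ/kg = 36.759 * 1000 kJ/kg = 36759 kJ/kg
Q = 0.323 kg/s * 36759 kJ/kg * 0.626 = 7432.6 kW

7432.6 kW


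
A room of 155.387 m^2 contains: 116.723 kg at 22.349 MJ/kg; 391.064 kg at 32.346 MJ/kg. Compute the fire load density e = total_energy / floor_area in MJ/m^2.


Total energy = 116.723*22.349 + 391.064*32.346
= 2608.642 + 12649.36
= 15258.00 MJ
e = 15258.00 / 155.387 = 98.194 MJ/m^2

98.194 MJ/m^2


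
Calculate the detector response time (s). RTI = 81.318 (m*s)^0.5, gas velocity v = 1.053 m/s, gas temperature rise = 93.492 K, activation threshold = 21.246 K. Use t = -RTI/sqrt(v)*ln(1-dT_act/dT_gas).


dT_act/dT_gas = 0.22725
ln(1 - 0.22725) = -0.25780
t = -81.318 / sqrt(1.053) * -0.25780 = 20.429 s

20.429 s


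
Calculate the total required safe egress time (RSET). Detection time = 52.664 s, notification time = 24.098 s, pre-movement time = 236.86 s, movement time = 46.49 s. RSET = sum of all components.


Total = 52.664 + 24.098 + 236.86 + 46.49 = 360.112 s

360.112 s


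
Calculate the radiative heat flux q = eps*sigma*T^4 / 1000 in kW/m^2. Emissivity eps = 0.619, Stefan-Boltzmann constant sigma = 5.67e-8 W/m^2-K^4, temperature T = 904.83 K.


T^4 = 6.7030e+11
q = 0.619 * 5.67e-8 * 6.7030e+11 / 1000 = 23.526 kW/m^2

23.526 kW/m^2


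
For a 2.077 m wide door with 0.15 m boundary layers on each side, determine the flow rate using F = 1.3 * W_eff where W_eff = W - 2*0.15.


W_eff = 2.077 - 0.30 = 1.777 m
F = 1.3 * 1.777 = 2.3101 persons/s

2.3101 persons/s


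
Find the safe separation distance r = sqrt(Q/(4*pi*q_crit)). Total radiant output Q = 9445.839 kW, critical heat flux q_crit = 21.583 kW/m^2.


4*pi*q_crit = 271.22
Q/(4*pi*q_crit) = 34.827
r = sqrt(34.827) = 5.9015 m

5.9015 m


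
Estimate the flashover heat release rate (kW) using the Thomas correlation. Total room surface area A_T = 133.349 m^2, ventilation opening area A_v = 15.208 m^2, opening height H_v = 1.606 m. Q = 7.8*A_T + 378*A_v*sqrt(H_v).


7.8*A_T = 1040.1
sqrt(H_v) = 1.2673
378*A_v*sqrt(H_v) = 7285.1
Q = 1040.1 + 7285.1 = 8325.2 kW

8325.2 kW


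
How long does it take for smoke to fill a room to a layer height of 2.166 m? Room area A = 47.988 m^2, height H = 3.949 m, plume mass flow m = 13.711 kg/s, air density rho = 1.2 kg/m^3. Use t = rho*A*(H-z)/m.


H - z = 1.783 m
t = 1.2 * 47.988 * 1.783 / 13.711 = 7.4885 s

7.4885 s


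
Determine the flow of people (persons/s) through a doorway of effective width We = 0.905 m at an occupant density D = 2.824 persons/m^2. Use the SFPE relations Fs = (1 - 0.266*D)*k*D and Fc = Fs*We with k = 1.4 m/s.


1 - 0.266*D = 1 - 0.266*2.824 = 0.24882
Fs = 0.24882 * 1.4 * 2.824 = 0.98372 persons/(s*m)
Fc = 0.98372 * 0.905 = 0.89027 persons/s

0.89027 persons/s


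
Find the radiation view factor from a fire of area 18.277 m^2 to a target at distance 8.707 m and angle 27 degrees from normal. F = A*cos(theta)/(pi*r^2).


cos(27 deg) = 0.89101
pi*r^2 = 238.17
F = 18.277 * 0.89101 / 238.17 = 0.068375

0.068375


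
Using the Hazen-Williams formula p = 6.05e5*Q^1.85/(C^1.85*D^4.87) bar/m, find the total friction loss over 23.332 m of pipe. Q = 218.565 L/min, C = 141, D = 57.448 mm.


Q^1.85 = 21292
C^1.85 = 9463.6
D^4.87 = 3.6955e+08
p/m = 0.0036835 bar/m
p_total = 0.0036835 * 23.332 = 0.085942 bar

0.085942 bar


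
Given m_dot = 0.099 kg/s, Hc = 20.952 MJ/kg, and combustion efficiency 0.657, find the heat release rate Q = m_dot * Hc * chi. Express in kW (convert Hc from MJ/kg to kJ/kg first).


Hc = 20.952 MJ/kg = 20.952 * 1000 kJ/kg = 20952 kJ/kg
Q = 0.099 kg/s * 20952 kJ/kg * 0.657 = 1362.8 kW

1362.8 kW


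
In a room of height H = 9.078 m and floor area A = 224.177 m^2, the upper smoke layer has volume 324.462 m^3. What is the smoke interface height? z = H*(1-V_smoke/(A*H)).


V/(A*H) = 0.15943
1 - 0.15943 = 0.84057
z = 9.078 * 0.84057 = 7.6307 m

7.6307 m


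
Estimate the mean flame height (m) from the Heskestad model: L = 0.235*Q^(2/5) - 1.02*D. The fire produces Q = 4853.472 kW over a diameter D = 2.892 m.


Q^(2/5) = 29.814
0.235 * Q^(2/5) = 7.0063
1.02 * D = 2.9498
L = 4.0565 m

4.0565 m


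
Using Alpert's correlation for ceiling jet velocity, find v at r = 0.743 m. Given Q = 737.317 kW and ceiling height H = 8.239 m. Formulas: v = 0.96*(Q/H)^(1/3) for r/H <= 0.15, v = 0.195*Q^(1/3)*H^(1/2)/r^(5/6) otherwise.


r/H = 0.743 / 8.239 = 0.090181
r/H <= 0.15, so v = 0.96*(Q/H)^(1/3)
Q/H = 89.491
(Q/H)^(1/3) = 4.4729
v = 0.96 * 4.4729 = 4.2940 m/s

4.2940 m/s


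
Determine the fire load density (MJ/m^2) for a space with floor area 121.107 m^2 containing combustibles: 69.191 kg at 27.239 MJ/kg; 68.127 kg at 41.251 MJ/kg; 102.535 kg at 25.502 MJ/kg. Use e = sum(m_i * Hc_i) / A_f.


Total energy = 69.191*27.239 + 68.127*41.251 + 102.535*25.502
= 1884.694 + 2810.307 + 2614.848
= 7309.848 MJ
e = 7309.848 / 121.107 = 60.359 MJ/m^2

60.359 MJ/m^2


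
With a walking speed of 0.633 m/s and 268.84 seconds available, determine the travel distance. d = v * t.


d = 0.633 * 268.84 = 170.18 m

170.18 m


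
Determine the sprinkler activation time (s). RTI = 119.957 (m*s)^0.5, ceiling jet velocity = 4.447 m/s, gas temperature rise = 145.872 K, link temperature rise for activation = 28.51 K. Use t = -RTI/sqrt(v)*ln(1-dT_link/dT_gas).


dT_link/dT_gas = 0.19545
ln(1 - 0.19545) = -0.21747
t = -119.957 / sqrt(4.447) * -0.21747 = 12.370 s

12.370 s


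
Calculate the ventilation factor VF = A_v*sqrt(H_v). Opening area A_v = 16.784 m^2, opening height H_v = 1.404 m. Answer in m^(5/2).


sqrt(H_v) = 1.1849
VF = 16.784 * 1.1849 = 19.887 m^(5/2)

19.887 m^(5/2)


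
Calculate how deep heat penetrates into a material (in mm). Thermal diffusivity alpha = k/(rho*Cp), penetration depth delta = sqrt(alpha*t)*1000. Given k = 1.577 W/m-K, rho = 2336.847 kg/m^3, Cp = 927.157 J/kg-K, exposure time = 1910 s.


alpha = 1.577 / (2336.847 * 927.157) = 7.2786e-07 m^2/s
alpha * t = 0.0013902
delta = sqrt(0.0013902) * 1000 = 37.286 mm

37.286 mm


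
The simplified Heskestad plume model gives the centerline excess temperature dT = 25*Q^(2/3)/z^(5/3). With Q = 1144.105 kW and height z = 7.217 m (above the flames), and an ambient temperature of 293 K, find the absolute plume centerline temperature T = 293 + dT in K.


Q^(2/3) = 109.39
z^(5/3) = 26.952
dT = 25 * 109.39 / 26.952 = 101.47 K
T = 293 + 101.47 = 394.47 K

394.47 K


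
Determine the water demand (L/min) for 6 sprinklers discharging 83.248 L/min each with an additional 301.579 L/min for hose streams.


Sprinkler demand = 6 * 83.248 = 499.488 L/min
Total = 499.488 + 301.579 = 801.067 L/min

801.067 L/min


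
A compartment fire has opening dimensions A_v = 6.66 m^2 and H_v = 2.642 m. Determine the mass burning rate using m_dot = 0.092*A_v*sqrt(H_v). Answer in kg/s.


sqrt(H_v) = 1.6254
m_dot = 0.092 * 6.66 * 1.6254 = 0.99593 kg/s

0.99593 kg/s


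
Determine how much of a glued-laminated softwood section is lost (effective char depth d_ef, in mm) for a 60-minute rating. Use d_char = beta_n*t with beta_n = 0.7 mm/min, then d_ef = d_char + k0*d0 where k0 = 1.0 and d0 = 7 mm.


d_char = 0.7 * 60 = 42 mm
d_ef = 42 + 1.0*7 = 49 mm

49 mm


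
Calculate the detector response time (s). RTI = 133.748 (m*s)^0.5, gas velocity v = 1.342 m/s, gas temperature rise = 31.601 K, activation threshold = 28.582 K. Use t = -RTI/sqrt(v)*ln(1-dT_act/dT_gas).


dT_act/dT_gas = 0.90447
ln(1 - 0.90447) = -2.3483
t = -133.748 / sqrt(1.342) * -2.3483 = 271.12 s

271.12 s


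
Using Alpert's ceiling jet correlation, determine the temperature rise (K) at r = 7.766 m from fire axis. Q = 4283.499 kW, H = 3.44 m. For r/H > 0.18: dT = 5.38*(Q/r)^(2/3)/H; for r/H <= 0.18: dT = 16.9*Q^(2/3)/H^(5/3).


r/H = 7.766 / 3.44 = 2.2576
r/H > 0.18, so dT = 5.38*(Q/r)^(2/3)/H
Q/r = 551.57
(Q/r)^(2/3) = 67.256
dT = 5.38 * 67.256 / 3.44 = 105.19 K

105.19 K


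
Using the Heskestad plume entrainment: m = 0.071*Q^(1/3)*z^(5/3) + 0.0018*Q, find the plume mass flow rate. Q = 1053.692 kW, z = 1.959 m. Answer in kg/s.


Q^(1/3) = 10.176
z^(5/3) = 3.0671
First term = 0.071 * 10.176 * 3.0671 = 2.2159
Second term = 0.0018 * 1053.692 = 1.8966
m = 4.1126 kg/s

4.1126 kg/s


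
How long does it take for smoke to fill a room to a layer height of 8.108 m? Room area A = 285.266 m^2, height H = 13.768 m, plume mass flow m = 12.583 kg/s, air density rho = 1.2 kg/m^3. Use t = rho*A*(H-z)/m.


H - z = 5.66 m
t = 1.2 * 285.266 * 5.66 / 12.583 = 153.98 s

153.98 s


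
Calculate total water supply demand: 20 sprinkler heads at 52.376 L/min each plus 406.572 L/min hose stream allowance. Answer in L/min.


Sprinkler demand = 20 * 52.376 = 1047.52 L/min
Total = 1047.52 + 406.572 = 1454.092 L/min

1454.092 L/min


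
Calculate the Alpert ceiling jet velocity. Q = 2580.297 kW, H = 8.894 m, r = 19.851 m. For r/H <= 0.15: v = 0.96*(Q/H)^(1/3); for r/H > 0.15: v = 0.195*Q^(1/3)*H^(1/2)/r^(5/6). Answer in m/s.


r/H = 19.851 / 8.894 = 2.2320
r/H > 0.15, so v = 0.195*Q^(1/3)*H^(1/2)/r^(5/6)
Q^(1/3) = 13.716
H^(1/2) = 2.9823
r^(5/6) = 12.064
v = 0.195 * 13.716 * 2.9823 / 12.064 = 0.66118 m/s

0.66118 m/s


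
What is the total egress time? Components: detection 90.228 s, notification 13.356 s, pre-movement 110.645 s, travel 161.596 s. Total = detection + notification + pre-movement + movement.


Total = 90.228 + 13.356 + 110.645 + 161.596 = 375.825 s

375.825 s


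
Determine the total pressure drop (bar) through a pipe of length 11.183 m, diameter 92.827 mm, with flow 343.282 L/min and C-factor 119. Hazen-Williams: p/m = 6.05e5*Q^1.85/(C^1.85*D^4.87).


Q^1.85 = 49086
C^1.85 = 6914.5
D^4.87 = 3.8245e+09
p/m = 0.0011230 bar/m
p_total = 0.0011230 * 11.183 = 0.012558 bar

0.012558 bar


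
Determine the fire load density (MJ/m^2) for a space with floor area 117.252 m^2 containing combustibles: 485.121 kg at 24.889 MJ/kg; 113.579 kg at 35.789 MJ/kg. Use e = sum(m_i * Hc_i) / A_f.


Total energy = 485.121*24.889 + 113.579*35.789
= 12074.18 + 4064.879
= 16139.06 MJ
e = 16139.06 / 117.252 = 137.64 MJ/m^2

137.64 MJ/m^2


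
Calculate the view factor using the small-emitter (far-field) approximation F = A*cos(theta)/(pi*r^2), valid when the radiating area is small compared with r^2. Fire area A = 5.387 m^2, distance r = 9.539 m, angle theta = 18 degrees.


cos(18 deg) = 0.95106
pi*r^2 = 285.86
F = 5.387 * 0.95106 / 285.86 = 0.017922

0.017922


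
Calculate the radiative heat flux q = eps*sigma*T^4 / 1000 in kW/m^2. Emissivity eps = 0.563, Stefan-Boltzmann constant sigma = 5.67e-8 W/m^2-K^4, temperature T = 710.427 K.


T^4 = 2.5473e+11
q = 0.563 * 5.67e-8 * 2.5473e+11 / 1000 = 8.1315 kW/m^2

8.1315 kW/m^2


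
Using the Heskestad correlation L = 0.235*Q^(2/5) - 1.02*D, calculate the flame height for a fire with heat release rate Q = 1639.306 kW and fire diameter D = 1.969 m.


Q^(2/5) = 19.314
0.235 * Q^(2/5) = 4.5387
1.02 * D = 2.0084
L = 2.5303 m

2.5303 m


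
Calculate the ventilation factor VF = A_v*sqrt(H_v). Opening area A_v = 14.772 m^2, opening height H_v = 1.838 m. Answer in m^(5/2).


sqrt(H_v) = 1.3557
VF = 14.772 * 1.3557 = 20.027 m^(5/2)

20.027 m^(5/2)


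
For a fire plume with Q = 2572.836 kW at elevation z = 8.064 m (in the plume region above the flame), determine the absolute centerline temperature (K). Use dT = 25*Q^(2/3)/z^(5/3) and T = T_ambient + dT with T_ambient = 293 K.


Q^(2/3) = 187.76
z^(5/3) = 32.428
dT = 25 * 187.76 / 32.428 = 144.75 K
T = 293 + 144.75 = 437.75 K

437.75 K


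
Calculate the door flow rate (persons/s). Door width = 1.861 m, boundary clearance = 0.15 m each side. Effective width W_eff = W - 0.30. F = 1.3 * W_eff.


W_eff = 1.861 - 0.30 = 1.561 m
F = 1.3 * 1.561 = 2.0293 persons/s

2.0293 persons/s


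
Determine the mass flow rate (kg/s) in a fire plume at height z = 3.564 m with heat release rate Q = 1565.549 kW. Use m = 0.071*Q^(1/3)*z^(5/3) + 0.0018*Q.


Q^(1/3) = 11.612
z^(5/3) = 8.3156
First term = 0.071 * 11.612 * 8.3156 = 6.8556
Second term = 0.0018 * 1565.549 = 2.8180
m = 9.6736 kg/s

9.6736 kg/s


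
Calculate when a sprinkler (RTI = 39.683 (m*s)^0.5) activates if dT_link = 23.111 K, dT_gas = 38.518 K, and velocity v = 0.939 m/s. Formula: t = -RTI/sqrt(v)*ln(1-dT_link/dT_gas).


dT_link/dT_gas = 0.60001
ln(1 - 0.60001) = -0.91630
t = -39.683 / sqrt(0.939) * -0.91630 = 37.524 s

37.524 s


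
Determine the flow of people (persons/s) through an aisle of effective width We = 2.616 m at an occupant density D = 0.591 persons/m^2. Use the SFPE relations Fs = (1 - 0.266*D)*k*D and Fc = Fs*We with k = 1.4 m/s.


1 - 0.266*D = 1 - 0.266*0.591 = 0.84279
Fs = 0.84279 * 1.4 * 0.591 = 0.69733 persons/(s*m)
Fc = 0.69733 * 2.616 = 1.8242 persons/s

1.8242 persons/s


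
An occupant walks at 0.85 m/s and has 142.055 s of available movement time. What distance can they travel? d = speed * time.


d = 0.85 * 142.055 = 120.75 m

120.75 m


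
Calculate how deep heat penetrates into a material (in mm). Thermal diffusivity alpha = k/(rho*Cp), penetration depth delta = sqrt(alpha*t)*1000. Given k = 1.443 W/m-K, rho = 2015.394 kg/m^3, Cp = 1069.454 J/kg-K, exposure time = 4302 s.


alpha = 1.443 / (2015.394 * 1069.454) = 6.6949e-07 m^2/s
alpha * t = 0.0028801
delta = sqrt(0.0028801) * 1000 = 53.667 mm

53.667 mm


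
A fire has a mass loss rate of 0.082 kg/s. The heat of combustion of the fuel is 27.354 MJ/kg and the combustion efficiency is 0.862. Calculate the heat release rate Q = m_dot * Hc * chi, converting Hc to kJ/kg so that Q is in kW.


Hc = 27.354 MJ/kg = 27.354 * 1000 kJ/kg = 27354 kJ/kg
Q = 0.082 kg/s * 27354 kJ/kg * 0.862 = 1933.5 kW

1933.5 kW


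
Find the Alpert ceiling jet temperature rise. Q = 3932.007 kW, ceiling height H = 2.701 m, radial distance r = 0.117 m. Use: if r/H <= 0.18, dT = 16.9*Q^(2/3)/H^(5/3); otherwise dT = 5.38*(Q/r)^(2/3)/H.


r/H = 0.117 / 2.701 = 0.043317
r/H <= 0.18, so dT = 16.9*Q^(2/3)/H^(5/3)
Q^(2/3) = 249.12
H^(5/3) = 5.2385
dT = 16.9 * 249.12 / 5.2385 = 803.69 K

803.69 K


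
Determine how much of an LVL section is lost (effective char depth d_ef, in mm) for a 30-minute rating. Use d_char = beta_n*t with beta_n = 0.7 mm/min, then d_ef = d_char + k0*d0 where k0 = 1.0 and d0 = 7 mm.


d_char = 0.7 * 30 = 21 mm
d_ef = 21 + 1.0*7 = 28 mm

28 mm


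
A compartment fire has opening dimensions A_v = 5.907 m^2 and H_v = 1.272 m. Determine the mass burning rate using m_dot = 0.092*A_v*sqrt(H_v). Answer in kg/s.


sqrt(H_v) = 1.1278
m_dot = 0.092 * 5.907 * 1.1278 = 0.61291 kg/s

0.61291 kg/s


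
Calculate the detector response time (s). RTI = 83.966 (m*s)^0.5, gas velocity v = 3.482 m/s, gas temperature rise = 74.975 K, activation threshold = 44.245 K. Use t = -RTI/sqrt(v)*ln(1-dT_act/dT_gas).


dT_act/dT_gas = 0.59013
ln(1 - 0.59013) = -0.89192
t = -83.966 / sqrt(3.482) * -0.89192 = 40.134 s

40.134 s


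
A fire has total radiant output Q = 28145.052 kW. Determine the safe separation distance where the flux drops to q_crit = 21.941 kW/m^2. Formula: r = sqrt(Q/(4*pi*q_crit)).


4*pi*q_crit = 275.72
Q/(4*pi*q_crit) = 102.08
r = sqrt(102.08) = 10.103 m

10.103 m


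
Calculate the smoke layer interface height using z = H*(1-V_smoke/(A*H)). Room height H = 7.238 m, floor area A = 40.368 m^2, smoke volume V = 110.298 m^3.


V/(A*H) = 0.37750
1 - 0.37750 = 0.62250
z = 7.238 * 0.62250 = 4.5057 m

4.5057 m


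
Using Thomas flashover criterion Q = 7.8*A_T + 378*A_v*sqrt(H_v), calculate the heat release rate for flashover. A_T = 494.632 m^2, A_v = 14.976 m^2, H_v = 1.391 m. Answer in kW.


7.8*A_T = 3858.1
sqrt(H_v) = 1.1794
378*A_v*sqrt(H_v) = 6676.5
Q = 3858.1 + 6676.5 = 10535 kW

10535 kW


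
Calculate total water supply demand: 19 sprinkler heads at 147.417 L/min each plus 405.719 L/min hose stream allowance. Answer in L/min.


Sprinkler demand = 19 * 147.417 = 2800.923 L/min
Total = 2800.923 + 405.719 = 3206.642 L/min

3206.642 L/min


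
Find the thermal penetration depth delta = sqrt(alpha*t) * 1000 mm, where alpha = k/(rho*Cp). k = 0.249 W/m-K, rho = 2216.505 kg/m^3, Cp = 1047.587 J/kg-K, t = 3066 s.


alpha = 0.249 / (2216.505 * 1047.587) = 1.0724e-07 m^2/s
alpha * t = 0.00032879
delta = sqrt(0.00032879) * 1000 = 18.132 mm

18.132 mm


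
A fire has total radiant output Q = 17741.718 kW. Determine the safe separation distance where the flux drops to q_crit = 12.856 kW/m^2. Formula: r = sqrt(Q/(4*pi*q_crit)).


4*pi*q_crit = 161.55
Q/(4*pi*q_crit) = 109.82
r = sqrt(109.82) = 10.479 m

10.479 m


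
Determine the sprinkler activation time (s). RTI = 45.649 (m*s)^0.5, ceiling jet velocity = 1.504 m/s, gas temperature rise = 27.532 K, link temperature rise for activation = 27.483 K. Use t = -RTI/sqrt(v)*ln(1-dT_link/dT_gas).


dT_link/dT_gas = 0.99822
ln(1 - 0.99822) = -6.3313
t = -45.649 / sqrt(1.504) * -6.3313 = 235.67 s

235.67 s


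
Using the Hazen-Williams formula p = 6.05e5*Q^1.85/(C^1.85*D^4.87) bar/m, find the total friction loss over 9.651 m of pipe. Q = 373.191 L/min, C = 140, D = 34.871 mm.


Q^1.85 = 57289
C^1.85 = 9339.8
D^4.87 = 3.2494e+07
p/m = 0.11421 bar/m
p_total = 0.11421 * 9.651 = 1.1022 bar

1.1022 bar


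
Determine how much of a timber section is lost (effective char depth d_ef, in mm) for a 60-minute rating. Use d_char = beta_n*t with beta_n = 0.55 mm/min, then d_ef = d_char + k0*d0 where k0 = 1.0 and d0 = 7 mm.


d_char = 0.55 * 60 = 33 mm
d_ef = 33 + 1.0*7 = 40 mm

40 mm


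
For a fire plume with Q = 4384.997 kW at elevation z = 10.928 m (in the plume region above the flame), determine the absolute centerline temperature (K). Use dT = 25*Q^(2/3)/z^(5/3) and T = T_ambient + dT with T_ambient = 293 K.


Q^(2/3) = 267.90
z^(5/3) = 53.815
dT = 25 * 267.90 / 53.815 = 124.46 K
T = 293 + 124.46 = 417.46 K

417.46 K


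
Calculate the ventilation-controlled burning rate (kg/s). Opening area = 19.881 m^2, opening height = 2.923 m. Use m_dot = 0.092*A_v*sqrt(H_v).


sqrt(H_v) = 1.7097
m_dot = 0.092 * 19.881 * 1.7097 = 3.1271 kg/s

3.1271 kg/s


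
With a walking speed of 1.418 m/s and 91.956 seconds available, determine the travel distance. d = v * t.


d = 1.418 * 91.956 = 130.39 m

130.39 m


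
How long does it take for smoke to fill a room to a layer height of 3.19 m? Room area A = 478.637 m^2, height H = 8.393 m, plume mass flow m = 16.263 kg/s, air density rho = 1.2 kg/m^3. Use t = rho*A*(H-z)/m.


H - z = 5.203 m
t = 1.2 * 478.637 * 5.203 / 16.263 = 183.76 s

183.76 s


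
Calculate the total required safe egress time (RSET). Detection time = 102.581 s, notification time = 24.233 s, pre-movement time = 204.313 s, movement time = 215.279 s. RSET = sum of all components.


Total = 102.581 + 24.233 + 204.313 + 215.279 = 546.406 s

546.406 s


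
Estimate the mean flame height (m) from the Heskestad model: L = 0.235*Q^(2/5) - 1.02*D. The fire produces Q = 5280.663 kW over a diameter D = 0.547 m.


Q^(2/5) = 30.837
0.235 * Q^(2/5) = 7.2467
1.02 * D = 0.55794
L = 6.6888 m

6.6888 m


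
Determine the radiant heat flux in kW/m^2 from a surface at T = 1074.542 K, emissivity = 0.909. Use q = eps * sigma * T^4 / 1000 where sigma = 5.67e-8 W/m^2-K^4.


T^4 = 1.3332e+12
q = 0.909 * 5.67e-8 * 1.3332e+12 / 1000 = 68.713 kW/m^2

68.713 kW/m^2


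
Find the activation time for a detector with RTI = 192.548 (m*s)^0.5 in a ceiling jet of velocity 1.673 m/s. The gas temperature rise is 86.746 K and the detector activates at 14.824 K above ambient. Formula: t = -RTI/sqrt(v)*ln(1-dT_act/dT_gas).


dT_act/dT_gas = 0.17089
ln(1 - 0.17089) = -0.18740
t = -192.548 / sqrt(1.673) * -0.18740 = 27.898 s

27.898 s


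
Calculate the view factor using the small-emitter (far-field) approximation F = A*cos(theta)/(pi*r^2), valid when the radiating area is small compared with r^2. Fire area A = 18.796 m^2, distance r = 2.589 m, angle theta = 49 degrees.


cos(49 deg) = 0.65606
pi*r^2 = 21.058
F = 18.796 * 0.65606 / 21.058 = 0.58559

0.58559


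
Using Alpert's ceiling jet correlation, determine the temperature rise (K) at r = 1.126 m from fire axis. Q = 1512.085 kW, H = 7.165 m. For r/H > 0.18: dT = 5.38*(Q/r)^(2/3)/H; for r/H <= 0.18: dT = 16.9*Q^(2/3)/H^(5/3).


r/H = 1.126 / 7.165 = 0.15715
r/H <= 0.18, so dT = 16.9*Q^(2/3)/H^(5/3)
Q^(2/3) = 131.74
H^(5/3) = 26.629
dT = 16.9 * 131.74 / 26.629 = 83.607 K

83.607 K


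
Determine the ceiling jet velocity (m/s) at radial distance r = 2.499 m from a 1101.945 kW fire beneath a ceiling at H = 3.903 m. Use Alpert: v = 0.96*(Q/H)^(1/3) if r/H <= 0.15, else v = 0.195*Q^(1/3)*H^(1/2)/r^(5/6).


r/H = 2.499 / 3.903 = 0.64028
r/H > 0.15, so v = 0.195*Q^(1/3)*H^(1/2)/r^(5/6)
Q^(1/3) = 10.329
H^(1/2) = 1.9756
r^(5/6) = 2.1452
v = 0.195 * 10.329 * 1.9756 / 2.1452 = 1.8549 m/s

1.8549 m/s


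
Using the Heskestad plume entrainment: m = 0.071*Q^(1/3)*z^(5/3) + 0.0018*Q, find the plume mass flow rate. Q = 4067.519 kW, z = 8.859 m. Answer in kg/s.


Q^(1/3) = 15.963
z^(5/3) = 37.929
First term = 0.071 * 15.963 * 37.929 = 42.988
Second term = 0.0018 * 4067.519 = 7.3215
m = 50.309 kg/s

50.309 kg/s


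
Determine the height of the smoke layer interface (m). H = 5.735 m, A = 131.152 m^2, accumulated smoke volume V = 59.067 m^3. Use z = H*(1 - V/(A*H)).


V/(A*H) = 0.078530
1 - 0.078530 = 0.92147
z = 5.735 * 0.92147 = 5.2846 m

5.2846 m


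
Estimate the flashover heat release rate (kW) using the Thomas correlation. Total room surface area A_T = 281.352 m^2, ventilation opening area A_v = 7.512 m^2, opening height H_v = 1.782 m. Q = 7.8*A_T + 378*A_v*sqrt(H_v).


7.8*A_T = 2194.5
sqrt(H_v) = 1.3349
378*A_v*sqrt(H_v) = 3790.5
Q = 2194.5 + 3790.5 = 5985.1 kW

5985.1 kW


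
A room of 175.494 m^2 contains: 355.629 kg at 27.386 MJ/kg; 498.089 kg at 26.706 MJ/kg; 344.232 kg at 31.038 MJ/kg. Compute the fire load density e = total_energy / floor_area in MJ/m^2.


Total energy = 355.629*27.386 + 498.089*26.706 + 344.232*31.038
= 9739.256 + 13301.96 + 10684.27
= 33725.49 MJ
e = 33725.49 / 175.494 = 192.17 MJ/m^2

192.17 MJ/m^2


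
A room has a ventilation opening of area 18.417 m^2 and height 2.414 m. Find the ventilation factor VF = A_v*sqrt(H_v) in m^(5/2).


sqrt(H_v) = 1.5537
VF = 18.417 * 1.5537 = 28.615 m^(5/2)

28.615 m^(5/2)


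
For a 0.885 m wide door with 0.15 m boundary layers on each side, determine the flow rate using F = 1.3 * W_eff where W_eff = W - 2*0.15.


W_eff = 0.885 - 0.30 = 0.585 m
F = 1.3 * 0.585 = 0.76050 persons/s

0.76050 persons/s


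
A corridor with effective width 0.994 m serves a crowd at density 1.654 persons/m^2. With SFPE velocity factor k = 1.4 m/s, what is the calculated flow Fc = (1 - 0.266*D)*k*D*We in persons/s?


1 - 0.266*D = 1 - 0.266*1.654 = 0.56004
Fs = 0.56004 * 1.4 * 1.654 = 1.2968 persons/(s*m)
Fc = 1.2968 * 0.994 = 1.2890 persons/s

1.2890 persons/s


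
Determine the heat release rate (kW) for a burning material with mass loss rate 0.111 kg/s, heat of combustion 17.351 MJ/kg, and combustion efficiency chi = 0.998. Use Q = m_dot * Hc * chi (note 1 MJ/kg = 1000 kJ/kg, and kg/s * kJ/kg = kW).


Hc = 17.351 MJ/kg = 17.351 * 1000 kJ/kg = 17351 kJ/kg
Q = 0.111 kg/s * 17351 kJ/kg * 0.998 = 1922.1 kW

1922.1 kW


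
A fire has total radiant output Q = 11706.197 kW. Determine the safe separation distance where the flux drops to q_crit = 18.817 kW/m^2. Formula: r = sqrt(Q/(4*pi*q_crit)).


4*pi*q_crit = 236.46
Q/(4*pi*q_crit) = 49.506
r = sqrt(49.506) = 7.0360 m

7.0360 m


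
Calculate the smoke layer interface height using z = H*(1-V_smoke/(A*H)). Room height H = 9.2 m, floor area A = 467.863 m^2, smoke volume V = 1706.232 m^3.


V/(A*H) = 0.39640
1 - 0.39640 = 0.60360
z = 9.2 * 0.60360 = 5.5531 m

5.5531 m


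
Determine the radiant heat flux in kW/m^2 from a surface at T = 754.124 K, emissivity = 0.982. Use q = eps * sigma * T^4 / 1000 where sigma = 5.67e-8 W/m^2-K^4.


T^4 = 3.2342e+11
q = 0.982 * 5.67e-8 * 3.2342e+11 / 1000 = 18.008 kW/m^2

18.008 kW/m^2


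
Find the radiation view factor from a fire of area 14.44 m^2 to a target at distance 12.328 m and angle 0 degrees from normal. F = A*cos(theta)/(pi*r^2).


cos(0 deg) = 1
pi*r^2 = 477.46
F = 14.44 * 1 / 477.46 = 0.030244

0.030244


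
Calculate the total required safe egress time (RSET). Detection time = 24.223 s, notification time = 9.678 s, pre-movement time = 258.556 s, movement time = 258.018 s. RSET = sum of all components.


Total = 24.223 + 9.678 + 258.556 + 258.018 = 550.475 s

550.475 s


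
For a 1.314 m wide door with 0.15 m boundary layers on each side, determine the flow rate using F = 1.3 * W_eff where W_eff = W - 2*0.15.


W_eff = 1.314 - 0.30 = 1.014 m
F = 1.3 * 1.014 = 1.3182 persons/s

1.3182 persons/s


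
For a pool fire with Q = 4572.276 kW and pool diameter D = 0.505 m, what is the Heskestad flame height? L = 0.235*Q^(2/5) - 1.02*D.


Q^(2/5) = 29.111
0.235 * Q^(2/5) = 6.8410
1.02 * D = 0.51510
L = 6.3259 m

6.3259 m


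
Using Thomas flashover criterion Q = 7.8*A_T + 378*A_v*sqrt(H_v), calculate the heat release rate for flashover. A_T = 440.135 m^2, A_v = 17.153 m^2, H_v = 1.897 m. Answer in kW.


7.8*A_T = 3433.053
sqrt(H_v) = 1.3773
378*A_v*sqrt(H_v) = 8930.3
Q = 3433.053 + 8930.3 = 12363 kW

12363 kW


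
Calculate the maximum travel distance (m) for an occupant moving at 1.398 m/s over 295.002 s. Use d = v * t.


d = 1.398 * 295.002 = 412.41 m

412.41 m


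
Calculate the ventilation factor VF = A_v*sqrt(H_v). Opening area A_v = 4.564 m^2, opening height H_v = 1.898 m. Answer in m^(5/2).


sqrt(H_v) = 1.3777
VF = 4.564 * 1.3777 = 6.2877 m^(5/2)

6.2877 m^(5/2)


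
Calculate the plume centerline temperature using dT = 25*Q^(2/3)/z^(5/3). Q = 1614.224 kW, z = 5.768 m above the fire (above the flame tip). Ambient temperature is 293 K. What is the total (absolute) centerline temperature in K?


Q^(2/3) = 137.61
z^(5/3) = 18.551
dT = 25 * 137.61 / 18.551 = 185.44 K
T = 293 + 185.44 = 478.44 K

478.44 K


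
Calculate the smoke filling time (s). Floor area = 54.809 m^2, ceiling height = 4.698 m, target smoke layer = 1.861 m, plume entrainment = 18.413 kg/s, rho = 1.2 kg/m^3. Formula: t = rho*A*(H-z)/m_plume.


H - z = 2.837 m
t = 1.2 * 54.809 * 2.837 / 18.413 = 10.134 s

10.134 s


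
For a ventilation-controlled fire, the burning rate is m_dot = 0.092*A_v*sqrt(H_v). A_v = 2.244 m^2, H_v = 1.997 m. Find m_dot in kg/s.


sqrt(H_v) = 1.4132
m_dot = 0.092 * 2.244 * 1.4132 = 0.29174 kg/s

0.29174 kg/s


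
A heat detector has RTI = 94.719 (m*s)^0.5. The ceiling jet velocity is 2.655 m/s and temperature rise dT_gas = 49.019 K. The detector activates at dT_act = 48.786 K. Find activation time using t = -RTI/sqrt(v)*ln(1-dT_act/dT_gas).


dT_act/dT_gas = 0.99525
ln(1 - 0.99525) = -5.3489
t = -94.719 / sqrt(2.655) * -5.3489 = 310.94 s

310.94 s


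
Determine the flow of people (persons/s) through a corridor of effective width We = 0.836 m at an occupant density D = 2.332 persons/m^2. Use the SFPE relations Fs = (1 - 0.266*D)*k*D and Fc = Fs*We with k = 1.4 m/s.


1 - 0.266*D = 1 - 0.266*2.332 = 0.37969
Fs = 0.37969 * 1.4 * 2.332 = 1.2396 persons/(s*m)
Fc = 1.2396 * 0.836 = 1.0363 persons/s

1.0363 persons/s


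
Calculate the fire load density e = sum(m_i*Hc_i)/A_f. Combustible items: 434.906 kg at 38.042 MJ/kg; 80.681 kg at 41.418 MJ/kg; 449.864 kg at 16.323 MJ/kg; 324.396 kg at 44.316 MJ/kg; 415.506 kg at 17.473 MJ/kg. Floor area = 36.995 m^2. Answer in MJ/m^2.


Total energy = 434.906*38.042 + 80.681*41.418 + 449.864*16.323 + 324.396*44.316 + 415.506*17.473
= 16544.69 + 3341.646 + 7343.130 + 14375.93 + 7260.136
= 48865.54 MJ
e = 48865.54 / 36.995 = 1320.9 MJ/m^2

1320.9 MJ/m^2


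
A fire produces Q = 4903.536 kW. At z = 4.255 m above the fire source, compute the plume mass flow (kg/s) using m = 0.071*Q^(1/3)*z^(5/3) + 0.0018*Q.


Q^(1/3) = 16.989
z^(5/3) = 11.173
First term = 0.071 * 16.989 * 11.173 = 13.477
Second term = 0.0018 * 4903.536 = 8.8264
m = 22.303 kg/s

22.303 kg/s


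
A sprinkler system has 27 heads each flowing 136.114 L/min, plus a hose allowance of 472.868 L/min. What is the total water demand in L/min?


Sprinkler demand = 27 * 136.114 = 3675.078 L/min
Total = 3675.078 + 472.868 = 4147.946 L/min

4147.946 L/min


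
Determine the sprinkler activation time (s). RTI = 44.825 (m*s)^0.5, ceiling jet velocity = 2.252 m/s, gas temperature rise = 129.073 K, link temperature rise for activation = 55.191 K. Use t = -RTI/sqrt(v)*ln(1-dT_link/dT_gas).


dT_link/dT_gas = 0.42760
ln(1 - 0.42760) = -0.55791
t = -44.825 / sqrt(2.252) * -0.55791 = 16.665 s

16.665 s


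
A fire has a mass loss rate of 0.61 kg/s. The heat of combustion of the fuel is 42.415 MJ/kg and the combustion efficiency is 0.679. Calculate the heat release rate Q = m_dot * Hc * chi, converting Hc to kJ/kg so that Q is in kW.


Hc = 42.415 MJ/kg = 42.415 * 1000 kJ/kg = 42415 kJ/kg
Q = 0.61 kg/s * 42415 kJ/kg * 0.679 = 17568 kW

17568 kW


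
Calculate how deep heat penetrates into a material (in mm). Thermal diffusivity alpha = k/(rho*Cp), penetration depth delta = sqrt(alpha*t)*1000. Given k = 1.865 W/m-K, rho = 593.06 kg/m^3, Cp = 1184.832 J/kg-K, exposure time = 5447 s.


alpha = 1.865 / (593.06 * 1184.832) = 2.6541e-06 m^2/s
alpha * t = 0.014457
delta = sqrt(0.014457) * 1000 = 120.24 mm

120.24 mm


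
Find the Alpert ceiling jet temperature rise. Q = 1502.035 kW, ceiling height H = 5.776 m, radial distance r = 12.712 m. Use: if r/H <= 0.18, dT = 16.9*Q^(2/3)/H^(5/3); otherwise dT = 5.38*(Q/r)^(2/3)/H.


r/H = 12.712 / 5.776 = 2.2008
r/H > 0.18, so dT = 5.38*(Q/r)^(2/3)/H
Q/r = 118.16
(Q/r)^(2/3) = 24.079
dT = 5.38 * 24.079 / 5.776 = 22.428 K

22.428 K


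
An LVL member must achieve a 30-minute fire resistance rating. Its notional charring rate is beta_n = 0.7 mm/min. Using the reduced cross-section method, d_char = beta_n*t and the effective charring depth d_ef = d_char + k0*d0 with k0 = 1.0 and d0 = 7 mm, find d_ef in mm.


d_char = 0.7 * 30 = 21 mm
d_ef = 21 + 1.0*7 = 28 mm

28 mm


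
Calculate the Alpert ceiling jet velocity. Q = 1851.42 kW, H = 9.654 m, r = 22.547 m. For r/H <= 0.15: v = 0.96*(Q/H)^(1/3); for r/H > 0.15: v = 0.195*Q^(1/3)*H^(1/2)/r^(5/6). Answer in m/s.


r/H = 22.547 / 9.654 = 2.3355
r/H > 0.15, so v = 0.195*Q^(1/3)*H^(1/2)/r^(5/6)
Q^(1/3) = 12.279
H^(1/2) = 3.1071
r^(5/6) = 13.414
v = 0.195 * 12.279 * 3.1071 / 13.414 = 0.55460 m/s

0.55460 m/s


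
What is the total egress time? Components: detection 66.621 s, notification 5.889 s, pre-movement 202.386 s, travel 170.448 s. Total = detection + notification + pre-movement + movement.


Total = 66.621 + 5.889 + 202.386 + 170.448 = 445.344 s

445.344 s


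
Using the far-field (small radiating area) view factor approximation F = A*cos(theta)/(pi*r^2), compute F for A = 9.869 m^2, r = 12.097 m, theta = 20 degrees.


cos(20 deg) = 0.93969
pi*r^2 = 459.73
F = 9.869 * 0.93969 / 459.73 = 0.020172

0.020172


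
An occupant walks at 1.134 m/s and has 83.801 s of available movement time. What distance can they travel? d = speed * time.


d = 1.134 * 83.801 = 95.030 m

95.030 m


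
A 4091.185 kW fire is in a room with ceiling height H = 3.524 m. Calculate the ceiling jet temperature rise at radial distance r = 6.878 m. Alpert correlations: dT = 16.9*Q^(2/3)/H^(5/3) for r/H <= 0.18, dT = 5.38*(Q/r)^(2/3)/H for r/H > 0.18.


r/H = 6.878 / 3.524 = 1.9518
r/H > 0.18, so dT = 5.38*(Q/r)^(2/3)/H
Q/r = 594.82
(Q/r)^(2/3) = 70.728
dT = 5.38 * 70.728 / 3.524 = 107.98 K

107.98 K


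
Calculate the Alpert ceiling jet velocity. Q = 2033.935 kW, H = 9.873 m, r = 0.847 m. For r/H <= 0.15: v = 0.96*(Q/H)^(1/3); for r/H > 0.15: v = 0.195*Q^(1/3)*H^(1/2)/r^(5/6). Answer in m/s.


r/H = 0.847 / 9.873 = 0.085790
r/H <= 0.15, so v = 0.96*(Q/H)^(1/3)
Q/H = 206.01
(Q/H)^(1/3) = 5.9060
v = 0.96 * 5.9060 = 5.6698 m/s

5.6698 m/s


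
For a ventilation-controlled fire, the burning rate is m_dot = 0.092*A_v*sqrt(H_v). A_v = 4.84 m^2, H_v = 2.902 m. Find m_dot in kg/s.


sqrt(H_v) = 1.7035
m_dot = 0.092 * 4.84 * 1.7035 = 0.75855 kg/s

0.75855 kg/s


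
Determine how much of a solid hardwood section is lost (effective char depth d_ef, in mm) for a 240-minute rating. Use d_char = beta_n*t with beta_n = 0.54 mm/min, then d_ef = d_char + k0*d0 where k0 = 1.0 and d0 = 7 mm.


d_char = 0.54 * 240 = 129.6 mm
d_ef = 129.6 + 1.0*7 = 136.6 mm

136.6 mm


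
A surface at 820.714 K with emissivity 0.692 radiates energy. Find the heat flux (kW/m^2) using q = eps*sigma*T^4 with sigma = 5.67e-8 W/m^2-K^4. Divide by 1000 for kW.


T^4 = 4.5370e+11
q = 0.692 * 5.67e-8 * 4.5370e+11 / 1000 = 17.801 kW/m^2

17.801 kW/m^2


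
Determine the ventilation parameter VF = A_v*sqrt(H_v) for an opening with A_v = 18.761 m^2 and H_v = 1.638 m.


sqrt(H_v) = 1.2798
VF = 18.761 * 1.2798 = 24.011 m^(5/2)

24.011 m^(5/2)


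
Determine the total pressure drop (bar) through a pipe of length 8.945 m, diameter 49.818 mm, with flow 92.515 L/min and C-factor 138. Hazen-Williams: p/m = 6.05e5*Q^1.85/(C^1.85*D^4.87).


Q^1.85 = 4340.0
C^1.85 = 9094.4
D^4.87 = 1.8462e+08
p/m = 0.0015639 bar/m
p_total = 0.0015639 * 8.945 = 0.013989 bar

0.013989 bar


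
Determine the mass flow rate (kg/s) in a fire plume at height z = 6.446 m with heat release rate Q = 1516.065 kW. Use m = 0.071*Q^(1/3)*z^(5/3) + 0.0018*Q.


Q^(1/3) = 11.488
z^(5/3) = 22.326
First term = 0.071 * 11.488 * 22.326 = 18.210
Second term = 0.0018 * 1516.065 = 2.7289
m = 20.939 kg/s

20.939 kg/s


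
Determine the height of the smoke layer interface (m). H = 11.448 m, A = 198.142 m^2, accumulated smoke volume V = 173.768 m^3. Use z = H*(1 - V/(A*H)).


V/(A*H) = 0.076606
1 - 0.076606 = 0.92339
z = 11.448 * 0.92339 = 10.571 m

10.571 m


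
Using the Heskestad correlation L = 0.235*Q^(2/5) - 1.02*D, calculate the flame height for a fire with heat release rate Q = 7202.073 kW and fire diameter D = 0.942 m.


Q^(2/5) = 34.913
0.235 * Q^(2/5) = 8.2045
1.02 * D = 0.96084
L = 7.2436 m

7.2436 m


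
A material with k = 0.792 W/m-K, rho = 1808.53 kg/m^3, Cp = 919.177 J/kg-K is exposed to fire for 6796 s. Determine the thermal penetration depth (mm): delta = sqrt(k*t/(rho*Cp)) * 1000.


alpha = 0.792 / (1808.53 * 919.177) = 4.7643e-07 m^2/s
alpha * t = 0.0032378
delta = sqrt(0.0032378) * 1000 = 56.902 mm

56.902 mm


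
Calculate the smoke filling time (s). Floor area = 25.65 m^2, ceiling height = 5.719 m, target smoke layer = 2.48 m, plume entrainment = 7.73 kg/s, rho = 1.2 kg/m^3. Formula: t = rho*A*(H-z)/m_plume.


H - z = 3.239 m
t = 1.2 * 25.65 * 3.239 / 7.73 = 12.897 s

12.897 s


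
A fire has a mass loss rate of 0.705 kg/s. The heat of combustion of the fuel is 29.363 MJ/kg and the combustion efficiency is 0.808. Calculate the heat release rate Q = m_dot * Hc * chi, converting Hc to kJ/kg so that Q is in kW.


Hc = 29.363 MJ/kg = 29.363 * 1000 kJ/kg = 29363 kJ/kg
Q = 0.705 kg/s * 29363 kJ/kg * 0.808 = 16726 kW

16726 kW


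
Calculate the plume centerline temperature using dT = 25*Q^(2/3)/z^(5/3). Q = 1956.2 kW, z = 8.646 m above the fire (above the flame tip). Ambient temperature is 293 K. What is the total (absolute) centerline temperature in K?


Q^(2/3) = 156.41
z^(5/3) = 36.422
dT = 25 * 156.41 / 36.422 = 107.36 K
T = 293 + 107.36 = 400.36 K

400.36 K


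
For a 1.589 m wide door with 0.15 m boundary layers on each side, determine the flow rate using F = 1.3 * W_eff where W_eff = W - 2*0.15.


W_eff = 1.589 - 0.30 = 1.289 m
F = 1.3 * 1.289 = 1.6757 persons/s

1.6757 persons/s


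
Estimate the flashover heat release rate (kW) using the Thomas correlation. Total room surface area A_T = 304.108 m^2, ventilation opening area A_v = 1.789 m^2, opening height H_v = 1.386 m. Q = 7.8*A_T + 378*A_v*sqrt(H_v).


7.8*A_T = 2372.0
sqrt(H_v) = 1.1773
378*A_v*sqrt(H_v) = 796.13
Q = 2372.0 + 796.13 = 3168.2 kW

3168.2 kW


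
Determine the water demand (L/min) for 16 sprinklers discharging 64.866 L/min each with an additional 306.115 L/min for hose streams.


Sprinkler demand = 16 * 64.866 = 1037.856 L/min
Total = 1037.856 + 306.115 = 1343.971 L/min

1343.971 L/min


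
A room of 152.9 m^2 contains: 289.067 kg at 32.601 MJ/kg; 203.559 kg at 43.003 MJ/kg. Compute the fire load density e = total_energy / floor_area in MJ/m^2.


Total energy = 289.067*32.601 + 203.559*43.003
= 9423.873 + 8753.648
= 18177.52 MJ
e = 18177.52 / 152.9 = 118.89 MJ/m^2

118.89 MJ/m^2


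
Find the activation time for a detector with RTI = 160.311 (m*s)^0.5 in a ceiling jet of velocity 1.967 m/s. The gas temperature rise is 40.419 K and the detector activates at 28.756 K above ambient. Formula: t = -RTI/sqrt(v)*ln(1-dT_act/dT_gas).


dT_act/dT_gas = 0.71145
ln(1 - 0.71145) = -1.2429
t = -160.311 / sqrt(1.967) * -1.2429 = 142.07 s

142.07 s
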